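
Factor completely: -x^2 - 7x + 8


Roots satisfy r1 + r2 = -b/a = -7 and r1*r2 = c/a = -8.
So r1 = 1, r2 = -8.
-x^2 - 7x + 8 = -(x - r1)(x - r2) = -(x - 1)(x + 8)


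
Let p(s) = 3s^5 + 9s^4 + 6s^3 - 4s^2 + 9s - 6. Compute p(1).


Using direct substitution:
  3 * (1)^5 = 3
  9 * (1)^4 = 9
  6 * (1)^3 = 6
  -4 * (1)^2 = -4
  9 * (1)^1 = 9
  constant: -6
Sum = 3 + 9 + 6 - 4 + 9 - 6 = 17


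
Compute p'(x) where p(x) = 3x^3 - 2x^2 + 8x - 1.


Apply the power rule term by term:
  d/dx(3x^3) = 9x^2
  d/dx(-2x^2) = -4x
  d/dx(8x) = 8
  d/dx(-1) = 0
p'(x) = 9x^2 - 4x + 8


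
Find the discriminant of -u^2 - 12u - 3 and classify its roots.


D = b^2 - 4ac = (-12)^2 - 4(-1)(-3) = 144 - 12 = 132
Since D > 0: two distinct irrational roots


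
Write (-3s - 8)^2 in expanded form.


Expand (-3s - 8)^2 by repeated multiplication:
= 9s^2 + 48s + 64


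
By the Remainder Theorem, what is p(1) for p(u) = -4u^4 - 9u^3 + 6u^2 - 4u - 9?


By the Remainder Theorem, the remainder equals p(1):
  -4*(1)^4 = -4
  -9*(1)^3 = -9
  6*(1)^2 = 6
  -4*(1)^1 = -4
  constant: -9
Sum: -4 - 9 + 6 - 4 - 9 = -20


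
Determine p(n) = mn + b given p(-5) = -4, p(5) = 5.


p(n) = mn + b. Using p(-5)=-4, p(5)=5:
m = (-4 - 5)/(-5 - 5) = -9/-10 = 9/10
b = -4 - m*(-5) = -4 + 9/2 = 1/2
p(n) = (9/10)n + (1/2)


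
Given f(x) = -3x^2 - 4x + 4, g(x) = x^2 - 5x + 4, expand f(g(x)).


Substitute g(x) into f:
f(g(x)) = -3*(x^2 - 5x + 4)^2 + (-4)*(x^2 - 5x + 4) + 4
(x^2 - 5x + 4)^2 = x^4 - 10x^3 + 33x^2 - 40x + 16
Expand and combine: -3x^4 + 30x^3 - 103x^2 + 140x - 60


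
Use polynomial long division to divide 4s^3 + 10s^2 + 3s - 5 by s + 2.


(4s^3 + 10s^2 + 3s - 5) / (s + 2)
Step 1: 4s^2 * (s + 2) = 4s^3 + 8s^2; subtract.
Step 2: 2s * (s + 2) = 2s^2 + 4s; subtract.
Step 3: -1 * (s + 2) = -s - 2; subtract.
Quotient: 4s^2 + 2s - 1, Remainder: -3


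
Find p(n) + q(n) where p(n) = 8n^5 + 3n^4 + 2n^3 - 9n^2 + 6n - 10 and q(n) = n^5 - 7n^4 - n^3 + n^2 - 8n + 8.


Align terms by degree and add:
  8n^5 + 3n^4 + 2n^3 - 9n^2 + 6n - 10
+ n^5 - 7n^4 - n^3 + n^2 - 8n + 8
= 9n^5 - 4n^4 + n^3 - 8n^2 - 2n - 2


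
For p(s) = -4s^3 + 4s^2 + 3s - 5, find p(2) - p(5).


p(2) = -15
p(5) = -390
p(2) - p(5) = -15 + 390 = 375


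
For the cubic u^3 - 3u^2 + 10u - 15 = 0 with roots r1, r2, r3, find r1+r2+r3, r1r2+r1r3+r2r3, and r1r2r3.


Monic cubic u^3+bu^2+cu+d=0: sum=-b, pairwise sum=c, product=-d.
b=-3, c=10, d=-15
r1+r2+r3 = 3
r1r2+r1r3+r2r3 = 10
r1r2r3 = 15


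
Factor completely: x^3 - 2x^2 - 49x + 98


Try integer roots (divisors of 98). x=-7: p(-7)=0.
Divide out (x + 7): quotient is x^2 - 9x + 14.
Factor the quadratic: (x - 2)(x - 7)
Result: (x + 7)(x - 2)(x - 7)


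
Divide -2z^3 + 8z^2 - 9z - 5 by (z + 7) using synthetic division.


Synthetic division with c = -7. Coefficients: -2, 8, -9, -5
Bring down -2.
  -2 * -7 = 14; 14 + 8 = 22
  22 * -7 = -154; -154 - 9 = -163
  -163 * -7 = 1141; 1141 - 5 = 1136
Quotient: -2z^2 + 22z - 163, Remainder: 1136


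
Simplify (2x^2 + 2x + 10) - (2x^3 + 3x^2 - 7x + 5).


Distribute the minus sign:
  (2x^2 + 2x + 10)
- (2x^3 + 3x^2 - 7x + 5)
Negate second polynomial: -2x^3 - 3x^2 + 7x - 5
Add: -2x^3 - x^2 + 9x + 5


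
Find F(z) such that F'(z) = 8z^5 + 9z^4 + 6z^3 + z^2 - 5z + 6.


Reverse power rule on each term:
  ∫ 8z^5 dz = (4/3)z^6
  ∫ 9z^4 dz = (9/5)z^5
  ∫ 6z^3 dz = (3/2)z^4
  ∫ z^2 dz = (1/3)z^3
  ∫ -5z dz = -(5/2)z^2
  ∫ 6 dz = 6z
F(z) = (4/3)z^6 + (9/5)z^5 + (3/2)z^4 + (1/3)z^3 - (5/2)z^2 + 6z + C


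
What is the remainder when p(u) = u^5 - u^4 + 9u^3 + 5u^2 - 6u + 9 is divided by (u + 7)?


By the Remainder Theorem, the remainder equals p(-7):
  1*(-7)^5 = -16807
  -1*(-7)^4 = -2401
  9*(-7)^3 = -3087
  5*(-7)^2 = 245
  -6*(-7)^1 = 42
  constant: 9
Sum: -16807 - 2401 - 3087 + 245 + 42 + 9 = -21999


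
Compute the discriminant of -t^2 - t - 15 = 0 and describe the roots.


D = b^2 - 4ac = (-1)^2 - 4(-1)(-15) = 1 - 60 = -59
Since D < 0: two complex conjugate roots (no real roots)


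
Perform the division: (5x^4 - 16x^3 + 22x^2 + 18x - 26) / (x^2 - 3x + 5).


(5x^4 - 16x^3 + 22x^2 + 18x - 26) / (x^2 - 3x + 5)
Step 1: 5x^2 * (x^2 - 3x + 5) = 5x^4 - 15x^3 + 25x^2; subtract.
Step 2: -x * (x^2 - 3x + 5) = -x^3 + 3x^2 - 5x; subtract.
Step 3: -6 * (x^2 - 3x + 5) = -6x^2 + 18x - 30; subtract.
Quotient: 5x^2 - x - 6, Remainder: 5x + 4


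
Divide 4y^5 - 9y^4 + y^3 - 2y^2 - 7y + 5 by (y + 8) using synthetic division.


Synthetic division with c = -8. Coefficients: 4, -9, 1, -2, -7, 5
Bring down 4.
  4 * -8 = -32; -32 - 9 = -41
  -41 * -8 = 328; 328 + 1 = 329
  329 * -8 = -2632; -2632 - 2 = -2634
  -2634 * -8 = 21072; 21072 - 7 = 21065
  21065 * -8 = -168520; -168520 + 5 = -168515
Quotient: 4y^4 - 41y^3 + 329y^2 - 2634y + 21065, Remainder: -168515


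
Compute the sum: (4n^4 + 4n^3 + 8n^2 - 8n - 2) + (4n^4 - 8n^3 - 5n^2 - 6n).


Align terms by degree and add:
  4n^4 + 4n^3 + 8n^2 - 8n - 2
+ 4n^4 - 8n^3 - 5n^2 - 6n
= 8n^4 - 4n^3 + 3n^2 - 14n - 2


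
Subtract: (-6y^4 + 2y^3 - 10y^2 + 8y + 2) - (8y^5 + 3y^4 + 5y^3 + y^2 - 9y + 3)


Distribute the minus sign:
  (-6y^4 + 2y^3 - 10y^2 + 8y + 2)
- (8y^5 + 3y^4 + 5y^3 + y^2 - 9y + 3)
Negate second polynomial: -8y^5 - 3y^4 - 5y^3 - y^2 + 9y - 3
Add: -8y^5 - 9y^4 - 3y^3 - 11y^2 + 17y - 1


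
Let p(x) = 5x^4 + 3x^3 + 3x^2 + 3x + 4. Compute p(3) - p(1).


p(3) = 526
p(1) = 18
p(3) - p(1) = 526 - 18 = 508


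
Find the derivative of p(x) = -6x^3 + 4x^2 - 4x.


Apply the power rule term by term:
  d/dx(-6x^3) = -18x^2
  d/dx(4x^2) = 8x
  d/dx(-4x) = -4
p'(x) = -18x^2 + 8x - 4


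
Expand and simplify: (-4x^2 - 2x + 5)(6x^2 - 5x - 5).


Distribute each term of the first polynomial:
  (-4x^2)(6x^2 - 5x - 5) = -24x^4 + 20x^3 + 20x^2
  (-2x)(6x^2 - 5x - 5) = -12x^3 + 10x^2 + 10x
  (5)(6x^2 - 5x - 5) = 30x^2 - 25x - 25
Sum: -24x^4 + 8x^3 + 60x^2 - 15x - 25


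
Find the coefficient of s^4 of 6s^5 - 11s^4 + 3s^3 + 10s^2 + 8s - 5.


Read off the coefficient of s^4: -11


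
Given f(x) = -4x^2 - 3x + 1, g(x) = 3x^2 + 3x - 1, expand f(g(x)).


Substitute g(x) into f:
f(g(x)) = -4*(3x^2 + 3x - 1)^2 + (-3)*(3x^2 + 3x - 1) + 1
(3x^2 + 3x - 1)^2 = 9x^4 + 18x^3 + 3x^2 - 6x + 1
Expand and combine: -36x^4 - 72x^3 - 21x^2 + 15x


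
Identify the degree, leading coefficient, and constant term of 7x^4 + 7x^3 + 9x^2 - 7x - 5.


Highest power of x is 4, with coefficient 7. Constant term is -5.
Degree = 4, leading coefficient = 7, constant term = -5


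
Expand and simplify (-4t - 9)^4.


Expand (-4t - 9)^4 by repeated multiplication:
  (-4t - 9)^2 = 16t^2 + 72t + 81
  (-4t - 9)^3 = -64t^3 - 432t^2 - 972t - 729
= 256t^4 + 2304t^3 + 7776t^2 + 11664t + 6561


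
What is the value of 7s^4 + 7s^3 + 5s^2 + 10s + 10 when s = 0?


Using direct substitution:
  7 * (0)^4 = 0
  7 * (0)^3 = 0
  5 * (0)^2 = 0
  10 * (0)^1 = 0
  constant: 10
Sum = 0 + 0 + 0 + 0 + 10 = 10


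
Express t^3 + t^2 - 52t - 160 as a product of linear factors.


Try integer roots (divisors of -160). t=-5: p(-5)=0.
Divide out (t + 5): quotient is t^2 - 4t - 32.
Factor the quadratic: (t + 4)(t - 8)
Result: (t + 5)(t + 4)(t - 8)


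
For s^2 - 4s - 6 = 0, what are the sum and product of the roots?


For as^2+bs+c=0: sum = -b/a, product = c/a.
a=1, b=-4, c=-6
Sum = -(-4)/1 = 4
Product = (-6)/1 = -6


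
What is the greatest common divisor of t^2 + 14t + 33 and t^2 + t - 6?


Factor each:
  t^2 + 14t + 33 = (t + 3)(t + 11)
  t^2 + t - 6 = (t + 3)(t - 2)
Common monic factor: t + 3


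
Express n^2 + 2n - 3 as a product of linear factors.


Roots satisfy r1 + r2 = -b/a = -2 and r1*r2 = c/a = -3.
So r1 = -3, r2 = 1.
n^2 + 2n - 3 = (n - r1)(n - r2) = (n + 3)(n - 1)


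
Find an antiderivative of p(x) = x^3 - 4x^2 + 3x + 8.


Reverse power rule on each term:
  ∫ x^3 dx = (1/4)x^4
  ∫ -4x^2 dx = -(4/3)x^3
  ∫ 3x dx = (3/2)x^2
  ∫ 8 dx = 8x
F(x) = (1/4)x^4 - (4/3)x^3 + (3/2)x^2 + 8x + C


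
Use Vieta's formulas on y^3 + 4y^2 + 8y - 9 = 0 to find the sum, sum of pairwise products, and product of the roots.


Monic cubic y^3+by^2+cy+d=0: sum=-b, pairwise sum=c, product=-d.
b=4, c=8, d=-9
r1+r2+r3 = -4
r1r2+r1r3+r2r3 = 8
r1r2r3 = 9


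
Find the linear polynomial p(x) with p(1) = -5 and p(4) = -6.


p(x) = mx + b. Using p(1)=-5, p(4)=-6:
m = (-5 + 6)/(1 - 4) = 1/-3 = -1/3
b = -5 - m*(1) = -5 + 1/3 = -14/3
p(x) = -(1/3)x - (14/3)


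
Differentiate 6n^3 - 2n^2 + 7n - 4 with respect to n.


Apply the power rule term by term:
  d/dn(6n^3) = 18n^2
  d/dn(-2n^2) = -4n
  d/dn(7n) = 7
  d/dn(-4) = 0
p'(n) = 18n^2 - 4n + 7


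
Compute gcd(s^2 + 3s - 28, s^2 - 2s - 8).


Factor each:
  s^2 + 3s - 28 = (s - 4)(s + 7)
  s^2 - 2s - 8 = (s - 4)(s + 2)
Common monic factor: s - 4


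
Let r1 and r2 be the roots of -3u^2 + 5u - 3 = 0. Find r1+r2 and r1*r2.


For au^2+bu+c=0: sum = -b/a, product = c/a.
a=-3, b=5, c=-3
Sum = -(5)/-3 = 5/3
Product = (-3)/-3 = 1


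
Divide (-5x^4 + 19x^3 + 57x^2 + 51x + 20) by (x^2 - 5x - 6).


(-5x^4 + 19x^3 + 57x^2 + 51x + 20) / (x^2 - 5x - 6)
Step 1: -5x^2 * (x^2 - 5x - 6) = -5x^4 + 25x^3 + 30x^2; subtract.
Step 2: -6x * (x^2 - 5x - 6) = -6x^3 + 30x^2 + 36x; subtract.
Step 3: -3 * (x^2 - 5x - 6) = -3x^2 + 15x + 18; subtract.
Quotient: -5x^2 - 6x - 3, Remainder: 2


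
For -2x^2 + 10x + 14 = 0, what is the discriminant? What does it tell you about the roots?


D = b^2 - 4ac = (10)^2 - 4(-2)(14) = 100 + 112 = 212
Since D > 0: two distinct irrational roots


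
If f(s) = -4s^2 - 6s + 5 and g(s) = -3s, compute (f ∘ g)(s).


Substitute g(s) into f:
f(g(s)) = -4*(-3s)^2 + (-6)*(-3s) + 5
(-3s)^2 = 9s^2
Expand and combine: -36s^2 + 18s + 5


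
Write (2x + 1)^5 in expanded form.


Expand (2x + 1)^5 by repeated multiplication:
  (2x + 1)^2 = 4x^2 + 4x + 1
  (2x + 1)^3 = 8x^3 + 12x^2 + 6x + 1
  (2x + 1)^4 = 16x^4 + 32x^3 + 24x^2 + 8x + 1
= 32x^5 + 80x^4 + 80x^3 + 40x^2 + 10x + 1


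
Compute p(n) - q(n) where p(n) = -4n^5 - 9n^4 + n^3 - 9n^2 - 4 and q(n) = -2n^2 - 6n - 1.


Distribute the minus sign:
  (-4n^5 - 9n^4 + n^3 - 9n^2 - 4)
- (-2n^2 - 6n - 1)
Negate second polynomial: 2n^2 + 6n + 1
Add: -4n^5 - 9n^4 + n^3 - 7n^2 + 6n - 3


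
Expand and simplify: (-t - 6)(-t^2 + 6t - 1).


Distribute each term of the first polynomial:
  (-t)(-t^2 + 6t - 1) = t^3 - 6t^2 + t
  (-6)(-t^2 + 6t - 1) = 6t^2 - 36t + 6
Sum: t^3 - 35t + 6


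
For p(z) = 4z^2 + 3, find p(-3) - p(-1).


p(-3) = 39
p(-1) = 7
p(-3) - p(-1) = 39 - 7 = 32


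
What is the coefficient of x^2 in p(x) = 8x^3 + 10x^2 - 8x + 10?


Read off the coefficient of x^2: 10


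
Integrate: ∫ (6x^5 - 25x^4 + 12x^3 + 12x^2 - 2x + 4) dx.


Reverse power rule on each term:
  ∫ 6x^5 dx = x^6
  ∫ -25x^4 dx = -5x^5
  ∫ 12x^3 dx = 3x^4
  ∫ 12x^2 dx = 4x^3
  ∫ -2x dx = -x^2
  ∫ 4 dx = 4x
F(x) = x^6 - 5x^5 + 3x^4 + 4x^3 - x^2 + 4x + C


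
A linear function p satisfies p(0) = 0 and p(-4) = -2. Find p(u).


p(u) = mu + b. Using p(0)=0, p(-4)=-2:
m = (0 + 2)/(0 + 4) = 2/4 = 1/2
b = 0 - m*(0) = 0 = 0
p(u) = (1/2)u


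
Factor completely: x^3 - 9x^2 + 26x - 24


Try integer roots (divisors of -24). x=2: p(2)=0.
Divide out (x - 2): quotient is x^2 - 7x + 12.
Factor the quadratic: (x - 3)(x - 4)
Result: (x - 2)(x - 3)(x - 4)


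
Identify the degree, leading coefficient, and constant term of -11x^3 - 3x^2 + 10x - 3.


Highest power of x is 3, with coefficient -11. Constant term is -3.
Degree = 3, leading coefficient = -11, constant term = -3


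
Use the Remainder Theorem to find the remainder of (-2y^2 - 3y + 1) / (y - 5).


By the Remainder Theorem, the remainder equals p(5):
  -2*(5)^2 = -50
  -3*(5)^1 = -15
  constant: 1
Sum: -50 - 15 + 1 = -64


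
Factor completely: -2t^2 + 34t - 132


Roots satisfy r1 + r2 = -b/a = 17 and r1*r2 = c/a = 66.
So r1 = 11, r2 = 6.
-2t^2 + 34t - 132 = -2(t - r1)(t - r2) = -2(t - 11)(t - 6)


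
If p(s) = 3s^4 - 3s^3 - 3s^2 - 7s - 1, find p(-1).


Using direct substitution:
  3 * (-1)^4 = 3
  -3 * (-1)^3 = 3
  -3 * (-1)^2 = -3
  -7 * (-1)^1 = 7
  constant: -1
Sum = 3 + 3 - 3 + 7 - 1 = 9


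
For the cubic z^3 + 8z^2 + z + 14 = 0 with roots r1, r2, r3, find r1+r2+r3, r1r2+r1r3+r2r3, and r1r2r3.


Monic cubic z^3+bz^2+cz+d=0: sum=-b, pairwise sum=c, product=-d.
b=8, c=1, d=14
r1+r2+r3 = -8
r1r2+r1r3+r2r3 = 1
r1r2r3 = -14


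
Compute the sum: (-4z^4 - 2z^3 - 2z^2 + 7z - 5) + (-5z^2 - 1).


Align terms by degree and add:
  -4z^4 - 2z^3 - 2z^2 + 7z - 5
  -5z^2 - 1
= -4z^4 - 2z^3 - 7z^2 + 7z - 6


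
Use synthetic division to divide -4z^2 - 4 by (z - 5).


Synthetic division with c = 5. Coefficients: -4, 0, -4
Bring down -4.
  -4 * 5 = -20; -20 + 0 = -20
  -20 * 5 = -100; -100 - 4 = -104
Quotient: -4z - 20, Remainder: -104


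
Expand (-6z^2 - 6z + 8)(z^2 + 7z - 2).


Distribute each term of the first polynomial:
  (-6z^2)(z^2 + 7z - 2) = -6z^4 - 42z^3 + 12z^2
  (-6z)(z^2 + 7z - 2) = -6z^3 - 42z^2 + 12z
  (8)(z^2 + 7z - 2) = 8z^2 + 56z - 16
Sum: -6z^4 - 48z^3 - 22z^2 + 68z - 16


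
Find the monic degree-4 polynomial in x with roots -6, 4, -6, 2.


p(x) = (x + 6)(x - 4)(x + 6)(x - 2)
Expand: x^4 + 6x^3 - 28x^2 - 120x + 288


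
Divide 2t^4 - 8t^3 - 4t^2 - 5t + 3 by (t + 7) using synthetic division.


Synthetic division with c = -7. Coefficients: 2, -8, -4, -5, 3
Bring down 2.
  2 * -7 = -14; -14 - 8 = -22
  -22 * -7 = 154; 154 - 4 = 150
  150 * -7 = -1050; -1050 - 5 = -1055
  -1055 * -7 = 7385; 7385 + 3 = 7388
Quotient: 2t^3 - 22t^2 + 150t - 1055, Remainder: 7388


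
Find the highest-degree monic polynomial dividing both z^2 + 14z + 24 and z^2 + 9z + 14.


Factor each:
  z^2 + 14z + 24 = (z + 2)(z + 12)
  z^2 + 9z + 14 = (z + 2)(z + 7)
Common monic factor: z + 2


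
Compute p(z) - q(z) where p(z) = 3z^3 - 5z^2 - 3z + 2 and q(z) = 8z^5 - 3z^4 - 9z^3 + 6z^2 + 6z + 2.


Distribute the minus sign:
  (3z^3 - 5z^2 - 3z + 2)
- (8z^5 - 3z^4 - 9z^3 + 6z^2 + 6z + 2)
Negate second polynomial: -8z^5 + 3z^4 + 9z^3 - 6z^2 - 6z - 2
Add: -8z^5 + 3z^4 + 12z^3 - 11z^2 - 9z


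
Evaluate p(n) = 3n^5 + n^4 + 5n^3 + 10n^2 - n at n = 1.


Using direct substitution:
  3 * (1)^5 = 3
  1 * (1)^4 = 1
  5 * (1)^3 = 5
  10 * (1)^2 = 10
  -1 * (1)^1 = -1
  constant: 0
Sum = 3 + 1 + 5 + 10 - 1 + 0 = 18


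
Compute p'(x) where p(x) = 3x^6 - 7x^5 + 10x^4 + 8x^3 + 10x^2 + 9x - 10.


Apply the power rule term by term:
  d/dx(3x^6) = 18x^5
  d/dx(-7x^5) = -35x^4
  d/dx(10x^4) = 40x^3
  d/dx(8x^3) = 24x^2
  d/dx(10x^2) = 20x
  d/dx(9x) = 9
  d/dx(-10) = 0
p'(x) = 18x^5 - 35x^4 + 40x^3 + 24x^2 + 20x + 9


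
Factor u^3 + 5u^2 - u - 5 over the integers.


Try integer roots (divisors of -5). u=-5: p(-5)=0.
Divide out (u + 5): quotient is u^2 - 1.
Factor the quadratic: (u - 1)(u + 1)
Result: (u + 5)(u - 1)(u + 1)


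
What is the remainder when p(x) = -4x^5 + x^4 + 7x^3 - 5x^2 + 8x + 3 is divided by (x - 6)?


By the Remainder Theorem, the remainder equals p(6):
  -4*(6)^5 = -31104
  1*(6)^4 = 1296
  7*(6)^3 = 1512
  -5*(6)^2 = -180
  8*(6)^1 = 48
  constant: 3
Sum: -31104 + 1296 + 1512 - 180 + 48 + 3 = -28425


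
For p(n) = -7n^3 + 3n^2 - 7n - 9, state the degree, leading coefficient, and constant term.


Highest power of n is 3, with coefficient -7. Constant term is -9.
Degree = 3, leading coefficient = -7, constant term = -9


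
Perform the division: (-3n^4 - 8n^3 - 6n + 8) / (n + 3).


(-3n^4 - 8n^3 - 6n + 8) / (n + 3)
Step 1: -3n^3 * (n + 3) = -3n^4 - 9n^3; subtract.
Step 2: n^2 * (n + 3) = n^3 + 3n^2; subtract.
Step 3: -3n * (n + 3) = -3n^2 - 9n; subtract.
Step 4: 3 * (n + 3) = 3n + 9; subtract.
Quotient: -3n^3 + n^2 - 3n + 3, Remainder: -1


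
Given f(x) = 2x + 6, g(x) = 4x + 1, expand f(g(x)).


Substitute g(x) into f:
f(g(x)) = 2*(4x + 1) + 6
Expand and combine: 8x + 8


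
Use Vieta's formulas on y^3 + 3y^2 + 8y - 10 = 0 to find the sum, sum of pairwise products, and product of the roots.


Monic cubic y^3+by^2+cy+d=0: sum=-b, pairwise sum=c, product=-d.
b=3, c=8, d=-10
r1+r2+r3 = -3
r1r2+r1r3+r2r3 = 8
r1r2r3 = 10


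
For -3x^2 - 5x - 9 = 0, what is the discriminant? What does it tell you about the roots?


D = b^2 - 4ac = (-5)^2 - 4(-3)(-9) = 25 - 108 = -83
Since D < 0: two complex conjugate roots (no real roots)


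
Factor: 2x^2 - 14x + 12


Roots satisfy r1 + r2 = -b/a = 7 and r1*r2 = c/a = 6.
So r1 = 1, r2 = 6.
2x^2 - 14x + 12 = 2(x - r1)(x - r2) = 2(x - 1)(x - 6)


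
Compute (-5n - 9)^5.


Expand (-5n - 9)^5 by repeated multiplication:
  (-5n - 9)^2 = 25n^2 + 90n + 81
  (-5n - 9)^3 = -125n^3 - 675n^2 - 1215n - 729
  (-5n - 9)^4 = 625n^4 + 4500n^3 + 12150n^2 + 14580n + 6561
= -3125n^5 - 28125n^4 - 101250n^3 - 182250n^2 - 164025n - 59049


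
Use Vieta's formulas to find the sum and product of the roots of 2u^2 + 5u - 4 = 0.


For au^2+bu+c=0: sum = -b/a, product = c/a.
a=2, b=5, c=-4
Sum = -(5)/2 = -5/2
Product = (-4)/2 = -2


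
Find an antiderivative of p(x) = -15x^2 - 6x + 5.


Reverse power rule on each term:
  ∫ -15x^2 dx = -5x^3
  ∫ -6x dx = -3x^2
  ∫ 5 dx = 5x
F(x) = -5x^3 - 3x^2 + 5x + C


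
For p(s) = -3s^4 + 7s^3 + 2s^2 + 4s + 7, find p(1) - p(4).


p(1) = 17
p(4) = -265
p(1) - p(4) = 17 + 265 = 282


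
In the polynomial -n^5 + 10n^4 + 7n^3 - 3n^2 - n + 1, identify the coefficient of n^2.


Read off the coefficient of n^2: -3


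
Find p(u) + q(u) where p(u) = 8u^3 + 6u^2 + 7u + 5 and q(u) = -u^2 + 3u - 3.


Align terms by degree and add:
  8u^3 + 6u^2 + 7u + 5
  -u^2 + 3u - 3
= 8u^3 + 5u^2 + 10u + 2


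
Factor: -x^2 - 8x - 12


Roots satisfy r1 + r2 = -b/a = -8 and r1*r2 = c/a = 12.
So r1 = -6, r2 = -2.
-x^2 - 8x - 12 = -(x - r1)(x - r2) = -(x + 6)(x + 2)


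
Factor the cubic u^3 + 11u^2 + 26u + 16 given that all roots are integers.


Try integer roots (divisors of 16). u=-8: p(-8)=0.
Divide out (u + 8): quotient is u^2 + 3u + 2.
Factor the quadratic: (u + 1)(u + 2)
Result: (u + 8)(u + 1)(u + 2)


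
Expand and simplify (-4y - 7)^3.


Expand (-4y - 7)^3 by repeated multiplication:
  (-4y - 7)^2 = 16y^2 + 56y + 49
= -64y^3 - 336y^2 - 588y - 343


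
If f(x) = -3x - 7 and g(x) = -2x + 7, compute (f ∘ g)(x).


Substitute g(x) into f:
f(g(x)) = -3*(-2x + 7) + (-7)
Expand and combine: 6x - 28


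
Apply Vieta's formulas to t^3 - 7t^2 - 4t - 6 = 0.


Monic cubic t^3+bt^2+ct+d=0: sum=-b, pairwise sum=c, product=-d.
b=-7, c=-4, d=-6
r1+r2+r3 = 7
r1r2+r1r3+r2r3 = -4
r1r2r3 = 6


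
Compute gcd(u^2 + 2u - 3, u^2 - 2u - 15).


Factor each:
  u^2 + 2u - 3 = (u + 3)(u - 1)
  u^2 - 2u - 15 = (u + 3)(u - 5)
Common monic factor: u + 3


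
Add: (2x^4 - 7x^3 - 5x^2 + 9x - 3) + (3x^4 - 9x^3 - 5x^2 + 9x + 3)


Align terms by degree and add:
  2x^4 - 7x^3 - 5x^2 + 9x - 3
+ 3x^4 - 9x^3 - 5x^2 + 9x + 3
= 5x^4 - 16x^3 - 10x^2 + 18x


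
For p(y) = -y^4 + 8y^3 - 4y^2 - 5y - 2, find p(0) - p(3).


p(0) = -2
p(3) = 82
p(0) - p(3) = -2 - 82 = -84


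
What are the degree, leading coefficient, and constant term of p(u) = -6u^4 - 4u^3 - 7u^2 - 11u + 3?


Highest power of u is 4, with coefficient -6. Constant term is 3.
Degree = 4, leading coefficient = -6, constant term = 3


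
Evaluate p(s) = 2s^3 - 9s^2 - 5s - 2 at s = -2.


Using direct substitution:
  2 * (-2)^3 = -16
  -9 * (-2)^2 = -36
  -5 * (-2)^1 = 10
  constant: -2
Sum = -16 - 36 + 10 - 2 = -44


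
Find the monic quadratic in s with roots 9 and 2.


p(s) = (s - 9)(s - 2)
Expand: s^2 - 11s + 18


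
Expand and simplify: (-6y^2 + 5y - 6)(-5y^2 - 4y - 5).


Distribute each term of the first polynomial:
  (-6y^2)(-5y^2 - 4y - 5) = 30y^4 + 24y^3 + 30y^2
  (5y)(-5y^2 - 4y - 5) = -25y^3 - 20y^2 - 25y
  (-6)(-5y^2 - 4y - 5) = 30y^2 + 24y + 30
Sum: 30y^4 - y^3 + 40y^2 - y + 30


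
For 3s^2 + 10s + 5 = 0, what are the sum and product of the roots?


For as^2+bs+c=0: sum = -b/a, product = c/a.
a=3, b=10, c=5
Sum = -(10)/3 = -10/3
Product = (5)/3 = 5/3


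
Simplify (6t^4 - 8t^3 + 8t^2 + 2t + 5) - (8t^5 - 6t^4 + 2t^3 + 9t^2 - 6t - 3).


Distribute the minus sign:
  (6t^4 - 8t^3 + 8t^2 + 2t + 5)
- (8t^5 - 6t^4 + 2t^3 + 9t^2 - 6t - 3)
Negate second polynomial: -8t^5 + 6t^4 - 2t^3 - 9t^2 + 6t + 3
Add: -8t^5 + 12t^4 - 10t^3 - t^2 + 8t + 8


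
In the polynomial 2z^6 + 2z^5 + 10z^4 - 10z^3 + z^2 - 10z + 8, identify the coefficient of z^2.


Read off the coefficient of z^2: 1


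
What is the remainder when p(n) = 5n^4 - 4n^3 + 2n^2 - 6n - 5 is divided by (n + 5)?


By the Remainder Theorem, the remainder equals p(-5):
  5*(-5)^4 = 3125
  -4*(-5)^3 = 500
  2*(-5)^2 = 50
  -6*(-5)^1 = 30
  constant: -5
Sum: 3125 + 500 + 50 + 30 - 5 = 3700


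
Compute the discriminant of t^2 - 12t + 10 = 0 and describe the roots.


D = b^2 - 4ac = (-12)^2 - 4(1)(10) = 144 - 40 = 104
Since D > 0: two distinct irrational roots


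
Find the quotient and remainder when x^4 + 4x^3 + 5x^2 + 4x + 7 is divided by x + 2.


(x^4 + 4x^3 + 5x^2 + 4x + 7) / (x + 2)
Step 1: x^3 * (x + 2) = x^4 + 2x^3; subtract.
Step 2: 2x^2 * (x + 2) = 2x^3 + 4x^2; subtract.
Step 3: x * (x + 2) = x^2 + 2x; subtract.
Step 4: 2 * (x + 2) = 2x + 4; subtract.
Quotient: x^3 + 2x^2 + x + 2, Remainder: 3


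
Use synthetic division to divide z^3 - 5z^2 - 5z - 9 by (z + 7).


Synthetic division with c = -7. Coefficients: 1, -5, -5, -9
Bring down 1.
  1 * -7 = -7; -7 - 5 = -12
  -12 * -7 = 84; 84 - 5 = 79
  79 * -7 = -553; -553 - 9 = -562
Quotient: z^2 - 12z + 79, Remainder: -562


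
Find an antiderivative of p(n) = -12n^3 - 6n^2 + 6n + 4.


Reverse power rule on each term:
  ∫ -12n^3 dn = -3n^4
  ∫ -6n^2 dn = -2n^3
  ∫ 6n dn = 3n^2
  ∫ 4 dn = 4n
F(n) = -3n^4 - 2n^3 + 3n^2 + 4n + C


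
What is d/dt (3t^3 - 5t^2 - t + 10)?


Apply the power rule term by term:
  d/dt(3t^3) = 9t^2
  d/dt(-5t^2) = -10t
  d/dt(-t) = -1
  d/dt(10) = 0
p'(t) = 9t^2 - 10t - 1


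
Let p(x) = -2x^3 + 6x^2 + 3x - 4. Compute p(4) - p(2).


p(4) = -24
p(2) = 10
p(4) - p(2) = -24 - 10 = -34


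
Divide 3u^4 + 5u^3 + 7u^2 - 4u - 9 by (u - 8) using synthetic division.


Synthetic division with c = 8. Coefficients: 3, 5, 7, -4, -9
Bring down 3.
  3 * 8 = 24; 24 + 5 = 29
  29 * 8 = 232; 232 + 7 = 239
  239 * 8 = 1912; 1912 - 4 = 1908
  1908 * 8 = 15264; 15264 - 9 = 15255
Quotient: 3u^3 + 29u^2 + 239u + 1908, Remainder: 15255


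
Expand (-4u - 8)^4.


Expand (-4u - 8)^4 by repeated multiplication:
  (-4u - 8)^2 = 16u^2 + 64u + 64
  (-4u - 8)^3 = -64u^3 - 384u^2 - 768u - 512
= 256u^4 + 2048u^3 + 6144u^2 + 8192u + 4096


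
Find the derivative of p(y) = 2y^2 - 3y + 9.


Apply the power rule term by term:
  d/dy(2y^2) = 4y
  d/dy(-3y) = -3
  d/dy(9) = 0
p'(y) = 4y - 3


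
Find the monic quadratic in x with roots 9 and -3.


p(x) = (x - 9)(x + 3)
Expand: x^2 - 6x - 27


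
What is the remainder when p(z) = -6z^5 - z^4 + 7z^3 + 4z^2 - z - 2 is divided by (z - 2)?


By the Remainder Theorem, the remainder equals p(2):
  -6*(2)^5 = -192
  -1*(2)^4 = -16
  7*(2)^3 = 56
  4*(2)^2 = 16
  -1*(2)^1 = -2
  constant: -2
Sum: -192 - 16 + 56 + 16 - 2 - 2 = -140


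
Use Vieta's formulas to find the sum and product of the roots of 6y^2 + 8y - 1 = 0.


For ay^2+by+c=0: sum = -b/a, product = c/a.
a=6, b=8, c=-1
Sum = -(8)/6 = -4/3
Product = (-1)/6 = -1/6


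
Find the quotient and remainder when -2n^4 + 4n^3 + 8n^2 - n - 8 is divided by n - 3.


(-2n^4 + 4n^3 + 8n^2 - n - 8) / (n - 3)
Step 1: -2n^3 * (n - 3) = -2n^4 + 6n^3; subtract.
Step 2: -2n^2 * (n - 3) = -2n^3 + 6n^2; subtract.
Step 3: 2n * (n - 3) = 2n^2 - 6n; subtract.
Step 4: 5 * (n - 3) = 5n - 15; subtract.
Quotient: -2n^3 - 2n^2 + 2n + 5, Remainder: 7


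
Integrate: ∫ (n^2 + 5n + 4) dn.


Reverse power rule on each term:
  ∫ n^2 dn = (1/3)n^3
  ∫ 5n dn = (5/2)n^2
  ∫ 4 dn = 4n
F(n) = (1/3)n^3 + (5/2)n^2 + 4n + C


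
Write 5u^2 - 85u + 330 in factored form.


Roots satisfy r1 + r2 = -b/a = 17 and r1*r2 = c/a = 66.
So r1 = 6, r2 = 11.
5u^2 - 85u + 330 = 5(u - r1)(u - r2) = 5(u - 6)(u - 11)


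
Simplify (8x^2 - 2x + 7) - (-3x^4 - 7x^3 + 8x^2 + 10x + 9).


Distribute the minus sign:
  (8x^2 - 2x + 7)
- (-3x^4 - 7x^3 + 8x^2 + 10x + 9)
Negate second polynomial: 3x^4 + 7x^3 - 8x^2 - 10x - 9
Add: 3x^4 + 7x^3 - 12x - 2


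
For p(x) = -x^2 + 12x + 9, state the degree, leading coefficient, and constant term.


Highest power of x is 2, with coefficient -1. Constant term is 9.
Degree = 2, leading coefficient = -1, constant term = 9


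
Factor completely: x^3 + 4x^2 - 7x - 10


Try integer roots (divisors of -10). x=-5: p(-5)=0.
Divide out (x + 5): quotient is x^2 - x - 2.
Factor the quadratic: (x - 2)(x + 1)
Result: (x + 5)(x - 2)(x + 1)


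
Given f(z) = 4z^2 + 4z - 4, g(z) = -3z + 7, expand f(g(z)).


Substitute g(z) into f:
f(g(z)) = 4*(-3z + 7)^2 + 4*(-3z + 7) + (-4)
(-3z + 7)^2 = 9z^2 - 42z + 49
Expand and combine: 36z^2 - 180z + 220


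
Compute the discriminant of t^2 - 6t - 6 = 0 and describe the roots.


D = b^2 - 4ac = (-6)^2 - 4(1)(-6) = 36 + 24 = 60
Since D > 0: two distinct irrational roots


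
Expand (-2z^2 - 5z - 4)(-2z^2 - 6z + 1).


Distribute each term of the first polynomial:
  (-2z^2)(-2z^2 - 6z + 1) = 4z^4 + 12z^3 - 2z^2
  (-5z)(-2z^2 - 6z + 1) = 10z^3 + 30z^2 - 5z
  (-4)(-2z^2 - 6z + 1) = 8z^2 + 24z - 4
Sum: 4z^4 + 22z^3 + 36z^2 + 19z - 4


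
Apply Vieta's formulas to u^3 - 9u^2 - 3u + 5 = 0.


Monic cubic u^3+bu^2+cu+d=0: sum=-b, pairwise sum=c, product=-d.
b=-9, c=-3, d=5
r1+r2+r3 = 9
r1r2+r1r3+r2r3 = -3
r1r2r3 = -5


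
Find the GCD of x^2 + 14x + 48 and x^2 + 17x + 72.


Factor each:
  x^2 + 14x + 48 = (x + 8)(x + 6)
  x^2 + 17x + 72 = (x + 8)(x + 9)
Common monic factor: x + 8


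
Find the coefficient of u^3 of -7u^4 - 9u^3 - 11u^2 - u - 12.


Read off the coefficient of u^3: -9


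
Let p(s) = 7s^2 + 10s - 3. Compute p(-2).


Using direct substitution:
  7 * (-2)^2 = 28
  10 * (-2)^1 = -20
  constant: -3
Sum = 28 - 20 - 3 = 5


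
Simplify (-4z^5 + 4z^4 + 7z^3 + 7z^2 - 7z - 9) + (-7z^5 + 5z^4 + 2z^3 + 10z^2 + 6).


Align terms by degree and add:
  -4z^5 + 4z^4 + 7z^3 + 7z^2 - 7z - 9
  -7z^5 + 5z^4 + 2z^3 + 10z^2 + 6
= -11z^5 + 9z^4 + 9z^3 + 17z^2 - 7z - 3


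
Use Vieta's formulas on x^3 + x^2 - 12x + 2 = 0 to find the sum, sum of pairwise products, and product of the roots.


Monic cubic x^3+bx^2+cx+d=0: sum=-b, pairwise sum=c, product=-d.
b=1, c=-12, d=2
r1+r2+r3 = -1
r1r2+r1r3+r2r3 = -12
r1r2r3 = -2


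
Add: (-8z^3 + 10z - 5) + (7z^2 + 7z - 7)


Align terms by degree and add:
  -8z^3 + 10z - 5
+ 7z^2 + 7z - 7
= -8z^3 + 7z^2 + 17z - 12


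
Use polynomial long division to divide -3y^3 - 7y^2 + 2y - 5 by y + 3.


(-3y^3 - 7y^2 + 2y - 5) / (y + 3)
Step 1: -3y^2 * (y + 3) = -3y^3 - 9y^2; subtract.
Step 2: 2y * (y + 3) = 2y^2 + 6y; subtract.
Step 3: -4 * (y + 3) = -4y - 12; subtract.
Quotient: -3y^2 + 2y - 4, Remainder: 7


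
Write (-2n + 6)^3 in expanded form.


Expand (-2n + 6)^3 by repeated multiplication:
  (-2n + 6)^2 = 4n^2 - 24n + 36
= -8n^3 + 72n^2 - 216n + 216


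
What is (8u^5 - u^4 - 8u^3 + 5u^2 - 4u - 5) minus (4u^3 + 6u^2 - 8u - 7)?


Distribute the minus sign:
  (8u^5 - u^4 - 8u^3 + 5u^2 - 4u - 5)
- (4u^3 + 6u^2 - 8u - 7)
Negate second polynomial: -4u^3 - 6u^2 + 8u + 7
Add: 8u^5 - u^4 - 12u^3 - u^2 + 4u + 2


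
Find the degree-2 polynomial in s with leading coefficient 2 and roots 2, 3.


p(s) = 2(s - 2)(s - 3)
Expand: 2s^2 - 10s + 12


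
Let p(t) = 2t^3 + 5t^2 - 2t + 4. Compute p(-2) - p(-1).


p(-2) = 12
p(-1) = 9
p(-2) - p(-1) = 12 - 9 = 3


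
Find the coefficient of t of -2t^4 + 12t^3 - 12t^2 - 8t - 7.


Read off the coefficient of t: -8


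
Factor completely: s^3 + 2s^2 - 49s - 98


Try integer roots (divisors of -98). s=7: p(7)=0.
Divide out (s - 7): quotient is s^2 + 9s + 14.
Factor the quadratic: (s + 2)(s + 7)
Result: (s - 7)(s + 2)(s + 7)


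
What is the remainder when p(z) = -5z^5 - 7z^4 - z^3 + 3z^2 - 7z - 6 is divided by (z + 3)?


By the Remainder Theorem, the remainder equals p(-3):
  -5*(-3)^5 = 1215
  -7*(-3)^4 = -567
  -1*(-3)^3 = 27
  3*(-3)^2 = 27
  -7*(-3)^1 = 21
  constant: -6
Sum: 1215 - 567 + 27 + 27 + 21 - 6 = 717


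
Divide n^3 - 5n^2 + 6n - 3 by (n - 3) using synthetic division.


Synthetic division with c = 3. Coefficients: 1, -5, 6, -3
Bring down 1.
  1 * 3 = 3; 3 - 5 = -2
  -2 * 3 = -6; -6 + 6 = 0
  0 * 3 = 0; 0 - 3 = -3
Quotient: n^2 - 2n, Remainder: -3


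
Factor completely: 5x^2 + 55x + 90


Roots satisfy r1 + r2 = -b/a = -11 and r1*r2 = c/a = 18.
So r1 = -9, r2 = -2.
5x^2 + 55x + 90 = 5(x - r1)(x - r2) = 5(x + 9)(x + 2)


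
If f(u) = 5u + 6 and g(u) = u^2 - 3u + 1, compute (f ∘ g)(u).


Substitute g(u) into f:
f(g(u)) = 5*(u^2 - 3u + 1) + 6
Expand and combine: 5u^2 - 15u + 11


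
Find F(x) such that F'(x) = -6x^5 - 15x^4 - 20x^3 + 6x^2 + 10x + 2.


Reverse power rule on each term:
  ∫ -6x^5 dx = -x^6
  ∫ -15x^4 dx = -3x^5
  ∫ -20x^3 dx = -5x^4
  ∫ 6x^2 dx = 2x^3
  ∫ 10x dx = 5x^2
  ∫ 2 dx = 2x
F(x) = -x^6 - 3x^5 - 5x^4 + 2x^3 + 5x^2 + 2x + C


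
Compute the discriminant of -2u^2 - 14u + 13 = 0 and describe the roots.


D = b^2 - 4ac = (-14)^2 - 4(-2)(13) = 196 + 104 = 300
Since D > 0: two distinct irrational roots


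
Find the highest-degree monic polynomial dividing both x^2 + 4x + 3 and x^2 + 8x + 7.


Factor each:
  x^2 + 4x + 3 = (x + 1)(x + 3)
  x^2 + 8x + 7 = (x + 1)(x + 7)
Common monic factor: x + 1


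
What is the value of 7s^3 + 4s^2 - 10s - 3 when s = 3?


Using direct substitution:
  7 * (3)^3 = 189
  4 * (3)^2 = 36
  -10 * (3)^1 = -30
  constant: -3
Sum = 189 + 36 - 30 - 3 = 192


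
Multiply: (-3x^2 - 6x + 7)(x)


Distribute each term of the first polynomial:
  (-3x^2)(x) = -3x^3
  (-6x)(x) = -6x^2
  (7)(x) = 7x
Sum: -3x^3 - 6x^2 + 7x


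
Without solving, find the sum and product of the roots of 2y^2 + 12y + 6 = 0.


For ay^2+by+c=0: sum = -b/a, product = c/a.
a=2, b=12, c=6
Sum = -(12)/2 = -6
Product = (6)/2 = 3


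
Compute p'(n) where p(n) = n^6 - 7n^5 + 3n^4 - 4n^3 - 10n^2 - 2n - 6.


Apply the power rule term by term:
  d/dn(n^6) = 6n^5
  d/dn(-7n^5) = -35n^4
  d/dn(3n^4) = 12n^3
  d/dn(-4n^3) = -12n^2
  d/dn(-10n^2) = -20n
  d/dn(-2n) = -2
  d/dn(-6) = 0
p'(n) = 6n^5 - 35n^4 + 12n^3 - 12n^2 - 20n - 2


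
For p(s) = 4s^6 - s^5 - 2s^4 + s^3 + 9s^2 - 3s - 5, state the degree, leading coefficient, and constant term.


Highest power of s is 6, with coefficient 4. Constant term is -5.
Degree = 6, leading coefficient = 4, constant term = -5


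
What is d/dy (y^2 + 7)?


Apply the power rule term by term:
  d/dy(y^2) = 2y
  d/dy(7) = 0
p'(y) = 2y


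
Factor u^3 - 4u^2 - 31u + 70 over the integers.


Try integer roots (divisors of 70). u=2: p(2)=0.
Divide out (u - 2): quotient is u^2 - 2u - 35.
Factor the quadratic: (u + 5)(u - 7)
Result: (u - 2)(u + 5)(u - 7)


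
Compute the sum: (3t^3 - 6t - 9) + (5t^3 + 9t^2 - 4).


Align terms by degree and add:
  3t^3 - 6t - 9
+ 5t^3 + 9t^2 - 4
= 8t^3 + 9t^2 - 6t - 13


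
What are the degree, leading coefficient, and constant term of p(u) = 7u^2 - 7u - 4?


Highest power of u is 2, with coefficient 7. Constant term is -4.
Degree = 2, leading coefficient = 7, constant term = -4


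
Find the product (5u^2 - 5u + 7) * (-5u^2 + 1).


Distribute each term of the first polynomial:
  (5u^2)(-5u^2 + 1) = -25u^4 + 5u^2
  (-5u)(-5u^2 + 1) = 25u^3 - 5u
  (7)(-5u^2 + 1) = -35u^2 + 7
Sum: -25u^4 + 25u^3 - 30u^2 - 5u + 7


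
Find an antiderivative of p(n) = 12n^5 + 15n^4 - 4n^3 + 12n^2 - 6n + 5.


Reverse power rule on each term:
  ∫ 12n^5 dn = 2n^6
  ∫ 15n^4 dn = 3n^5
  ∫ -4n^3 dn = -n^4
  ∫ 12n^2 dn = 4n^3
  ∫ -6n dn = -3n^2
  ∫ 5 dn = 5n
F(n) = 2n^6 + 3n^5 - n^4 + 4n^3 - 3n^2 + 5n + C


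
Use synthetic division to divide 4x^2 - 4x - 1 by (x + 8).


Synthetic division with c = -8. Coefficients: 4, -4, -1
Bring down 4.
  4 * -8 = -32; -32 - 4 = -36
  -36 * -8 = 288; 288 - 1 = 287
Quotient: 4x - 36, Remainder: 287


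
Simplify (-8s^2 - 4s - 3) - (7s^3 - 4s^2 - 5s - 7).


Distribute the minus sign:
  (-8s^2 - 4s - 3)
- (7s^3 - 4s^2 - 5s - 7)
Negate second polynomial: -7s^3 + 4s^2 + 5s + 7
Add: -7s^3 - 4s^2 + s + 4


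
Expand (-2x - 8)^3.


Expand (-2x - 8)^3 by repeated multiplication:
  (-2x - 8)^2 = 4x^2 + 32x + 64
= -8x^3 - 96x^2 - 384x - 512


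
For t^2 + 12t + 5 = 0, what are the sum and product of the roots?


For at^2+bt+c=0: sum = -b/a, product = c/a.
a=1, b=12, c=5
Sum = -(12)/1 = -12
Product = (5)/1 = 5


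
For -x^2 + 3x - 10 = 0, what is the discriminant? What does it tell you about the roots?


D = b^2 - 4ac = (3)^2 - 4(-1)(-10) = 9 - 40 = -31
Since D < 0: two complex conjugate roots (no real roots)


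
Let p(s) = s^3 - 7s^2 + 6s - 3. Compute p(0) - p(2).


p(0) = -3
p(2) = -11
p(0) - p(2) = -3 + 11 = 8


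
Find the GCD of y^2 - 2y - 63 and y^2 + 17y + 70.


Factor each:
  y^2 - 2y - 63 = (y + 7)(y - 9)
  y^2 + 17y + 70 = (y + 7)(y + 10)
Common monic factor: y + 7


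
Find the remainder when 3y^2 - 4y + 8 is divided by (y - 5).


By the Remainder Theorem, the remainder equals p(5):
  3*(5)^2 = 75
  -4*(5)^1 = -20
  constant: 8
Sum: 75 - 20 + 8 = 63


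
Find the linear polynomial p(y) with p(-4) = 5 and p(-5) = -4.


p(y) = my + b. Using p(-4)=5, p(-5)=-4:
m = (5 + 4)/(-4 + 5) = 9/1 = 9
b = 5 - m*(-4) = 5 + 36 = 41
p(y) = 9y + 41


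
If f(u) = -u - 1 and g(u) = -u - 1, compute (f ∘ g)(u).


Substitute g(u) into f:
f(g(u)) = -1*(-u - 1) + (-1)
Expand and combine: u


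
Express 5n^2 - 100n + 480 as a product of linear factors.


Roots satisfy r1 + r2 = -b/a = 20 and r1*r2 = c/a = 96.
So r1 = 8, r2 = 12.
5n^2 - 100n + 480 = 5(n - r1)(n - r2) = 5(n - 8)(n - 12)


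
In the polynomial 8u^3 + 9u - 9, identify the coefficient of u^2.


Read off the coefficient of u^2: 0


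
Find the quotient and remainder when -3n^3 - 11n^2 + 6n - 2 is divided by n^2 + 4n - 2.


(-3n^3 - 11n^2 + 6n - 2) / (n^2 + 4n - 2)
Step 1: -3n * (n^2 + 4n - 2) = -3n^3 - 12n^2 + 6n; subtract.
Step 2: 1 * (n^2 + 4n - 2) = n^2 + 4n - 2; subtract.
Quotient: -3n + 1, Remainder: -4n


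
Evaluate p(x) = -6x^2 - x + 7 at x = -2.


Using direct substitution:
  -6 * (-2)^2 = -24
  -1 * (-2)^1 = 2
  constant: 7
Sum = -24 + 2 + 7 = -15


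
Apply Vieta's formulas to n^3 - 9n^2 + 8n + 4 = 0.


Monic cubic n^3+bn^2+cn+d=0: sum=-b, pairwise sum=c, product=-d.
b=-9, c=8, d=4
r1+r2+r3 = 9
r1r2+r1r3+r2r3 = 8
r1r2r3 = -4


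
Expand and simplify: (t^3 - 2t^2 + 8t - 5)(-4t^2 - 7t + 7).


Distribute each term of the first polynomial:
  (t^3)(-4t^2 - 7t + 7) = -4t^5 - 7t^4 + 7t^3
  (-2t^2)(-4t^2 - 7t + 7) = 8t^4 + 14t^3 - 14t^2
  (8t)(-4t^2 - 7t + 7) = -32t^3 - 56t^2 + 56t
  (-5)(-4t^2 - 7t + 7) = 20t^2 + 35t - 35
Sum: -4t^5 + t^4 - 11t^3 - 50t^2 + 91t - 35


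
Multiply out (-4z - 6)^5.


Expand (-4z - 6)^5 by repeated multiplication:
  (-4z - 6)^2 = 16z^2 + 48z + 36
  (-4z - 6)^3 = -64z^3 - 288z^2 - 432z - 216
  (-4z - 6)^4 = 256z^4 + 1536z^3 + 3456z^2 + 3456z + 1296
= -1024z^5 - 7680z^4 - 23040z^3 - 34560z^2 - 25920z - 7776


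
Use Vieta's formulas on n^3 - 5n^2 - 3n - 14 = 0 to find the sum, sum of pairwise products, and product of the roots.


Monic cubic n^3+bn^2+cn+d=0: sum=-b, pairwise sum=c, product=-d.
b=-5, c=-3, d=-14
r1+r2+r3 = 5
r1r2+r1r3+r2r3 = -3
r1r2r3 = 14


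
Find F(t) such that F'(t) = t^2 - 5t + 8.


Reverse power rule on each term:
  ∫ t^2 dt = (1/3)t^3
  ∫ -5t dt = -(5/2)t^2
  ∫ 8 dt = 8t
F(t) = (1/3)t^3 - (5/2)t^2 + 8t + C


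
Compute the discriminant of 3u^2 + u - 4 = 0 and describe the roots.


D = b^2 - 4ac = (1)^2 - 4(3)(-4) = 1 + 48 = 49
Since D > 0: two distinct rational roots


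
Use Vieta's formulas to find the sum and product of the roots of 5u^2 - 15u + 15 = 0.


For au^2+bu+c=0: sum = -b/a, product = c/a.
a=5, b=-15, c=15
Sum = -(-15)/5 = 3
Product = (15)/5 = 3


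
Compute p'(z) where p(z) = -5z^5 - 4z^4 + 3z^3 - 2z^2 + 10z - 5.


Apply the power rule term by term:
  d/dz(-5z^5) = -25z^4
  d/dz(-4z^4) = -16z^3
  d/dz(3z^3) = 9z^2
  d/dz(-2z^2) = -4z
  d/dz(10z) = 10
  d/dz(-5) = 0
p'(z) = -25z^4 - 16z^3 + 9z^2 - 4z + 10


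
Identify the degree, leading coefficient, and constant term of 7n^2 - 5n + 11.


Highest power of n is 2, with coefficient 7. Constant term is 11.
Degree = 2, leading coefficient = 7, constant term = 11


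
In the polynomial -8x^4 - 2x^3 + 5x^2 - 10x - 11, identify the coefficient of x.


Read off the coefficient of x: -10


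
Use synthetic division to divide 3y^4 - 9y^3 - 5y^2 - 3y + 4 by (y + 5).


Synthetic division with c = -5. Coefficients: 3, -9, -5, -3, 4
Bring down 3.
  3 * -5 = -15; -15 - 9 = -24
  -24 * -5 = 120; 120 - 5 = 115
  115 * -5 = -575; -575 - 3 = -578
  -578 * -5 = 2890; 2890 + 4 = 2894
Quotient: 3y^3 - 24y^2 + 115y - 578, Remainder: 2894


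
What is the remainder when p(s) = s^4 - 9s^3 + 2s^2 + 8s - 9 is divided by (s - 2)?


By the Remainder Theorem, the remainder equals p(2):
  1*(2)^4 = 16
  -9*(2)^3 = -72
  2*(2)^2 = 8
  8*(2)^1 = 16
  constant: -9
Sum: 16 - 72 + 8 + 16 - 9 = -41


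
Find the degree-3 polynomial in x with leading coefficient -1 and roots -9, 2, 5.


p(x) = -(x + 9)(x - 2)(x - 5)
Expand: -x^3 - 2x^2 + 53x - 90


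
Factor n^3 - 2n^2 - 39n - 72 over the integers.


Try integer roots (divisors of -72). n=8: p(8)=0.
Divide out (n - 8): quotient is n^2 + 6n + 9.
Factor the quadratic: (n + 3)(n + 3)
Result: (n - 8)(n + 3)(n + 3)


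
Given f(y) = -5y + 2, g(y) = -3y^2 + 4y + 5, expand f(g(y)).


Substitute g(y) into f:
f(g(y)) = -5*(-3y^2 + 4y + 5) + 2
Expand and combine: 15y^2 - 20y - 23


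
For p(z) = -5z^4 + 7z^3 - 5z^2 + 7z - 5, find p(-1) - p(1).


p(-1) = -29
p(1) = -1
p(-1) - p(1) = -29 + 1 = -28


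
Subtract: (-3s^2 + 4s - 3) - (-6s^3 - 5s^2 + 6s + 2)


Distribute the minus sign:
  (-3s^2 + 4s - 3)
- (-6s^3 - 5s^2 + 6s + 2)
Negate second polynomial: 6s^3 + 5s^2 - 6s - 2
Add: 6s^3 + 2s^2 - 2s - 5


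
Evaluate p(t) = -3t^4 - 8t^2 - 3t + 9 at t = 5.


Using direct substitution:
  -3 * (5)^4 = -1875
  0 * (5)^3 = 0
  -8 * (5)^2 = -200
  -3 * (5)^1 = -15
  constant: 9
Sum = -1875 + 0 - 200 - 15 + 9 = -2081


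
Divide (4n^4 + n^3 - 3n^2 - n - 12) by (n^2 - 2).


(4n^4 + n^3 - 3n^2 - n - 12) / (n^2 - 2)
Step 1: 4n^2 * (n^2 - 2) = 4n^4 - 8n^2; subtract.
Step 2: n * (n^2 - 2) = n^3 - 2n; subtract.
Step 3: 5 * (n^2 - 2) = 5n^2 - 10; subtract.
Quotient: 4n^2 + n + 5, Remainder: n - 2


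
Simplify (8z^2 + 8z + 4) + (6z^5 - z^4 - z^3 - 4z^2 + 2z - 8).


Align terms by degree and add:
  8z^2 + 8z + 4
+ 6z^5 - z^4 - z^3 - 4z^2 + 2z - 8
= 6z^5 - z^4 - z^3 + 4z^2 + 10z - 4


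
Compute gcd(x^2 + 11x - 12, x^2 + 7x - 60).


Factor each:
  x^2 + 11x - 12 = (x + 12)(x - 1)
  x^2 + 7x - 60 = (x + 12)(x - 5)
Common monic factor: x + 12


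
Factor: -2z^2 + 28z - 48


Roots satisfy r1 + r2 = -b/a = 14 and r1*r2 = c/a = 24.
So r1 = 2, r2 = 12.
-2z^2 + 28z - 48 = -2(z - r1)(z - r2) = -2(z - 2)(z - 12)


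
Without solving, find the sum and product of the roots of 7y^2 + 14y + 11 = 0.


For ay^2+by+c=0: sum = -b/a, product = c/a.
a=7, b=14, c=11
Sum = -(14)/7 = -2
Product = (11)/7 = 11/7


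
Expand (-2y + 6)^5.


Expand (-2y + 6)^5 by repeated multiplication:
  (-2y + 6)^2 = 4y^2 - 24y + 36
  (-2y + 6)^3 = -8y^3 + 72y^2 - 216y + 216
  (-2y + 6)^4 = 16y^4 - 192y^3 + 864y^2 - 1728y + 1296
= -32y^5 + 480y^4 - 2880y^3 + 8640y^2 - 12960y + 7776
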